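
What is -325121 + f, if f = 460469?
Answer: 135348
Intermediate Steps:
-325121 + f = -325121 + 460469 = 135348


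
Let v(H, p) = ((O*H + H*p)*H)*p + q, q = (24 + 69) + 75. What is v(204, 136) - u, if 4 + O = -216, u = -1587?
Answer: -475419429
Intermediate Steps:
O = -220 (O = -4 - 216 = -220)
q = 168 (q = 93 + 75 = 168)
v(H, p) = 168 + H*p*(-220*H + H*p) (v(H, p) = ((-220*H + H*p)*H)*p + 168 = (H*(-220*H + H*p))*p + 168 = H*p*(-220*H + H*p) + 168 = 168 + H*p*(-220*H + H*p))
v(204, 136) - u = (168 + 204²*136² - 220*136*204²) - 1*(-1587) = (168 + 41616*18496 - 220*136*41616) + 1587 = (168 + 769729536 - 1245150720) + 1587 = -475421016 + 1587 = -475419429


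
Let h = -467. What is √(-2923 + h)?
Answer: I*√3390 ≈ 58.224*I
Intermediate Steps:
√(-2923 + h) = √(-2923 - 467) = √(-3390) = I*√3390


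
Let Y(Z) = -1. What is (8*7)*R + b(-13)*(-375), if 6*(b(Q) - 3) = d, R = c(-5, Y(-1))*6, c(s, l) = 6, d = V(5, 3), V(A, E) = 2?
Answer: 766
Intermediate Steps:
d = 2
R = 36 (R = 6*6 = 36)
b(Q) = 10/3 (b(Q) = 3 + (1/6)*2 = 3 + 1/3 = 10/3)
(8*7)*R + b(-13)*(-375) = (8*7)*36 + (10/3)*(-375) = 56*36 - 1250 = 2016 - 1250 = 766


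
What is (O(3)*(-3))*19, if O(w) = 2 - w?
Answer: 57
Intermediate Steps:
(O(3)*(-3))*19 = ((2 - 1*3)*(-3))*19 = ((2 - 3)*(-3))*19 = -1*(-3)*19 = 3*19 = 57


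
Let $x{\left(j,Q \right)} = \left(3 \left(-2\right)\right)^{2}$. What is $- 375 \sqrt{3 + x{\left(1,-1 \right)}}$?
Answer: $- 375 \sqrt{39} \approx -2341.9$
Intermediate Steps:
$x{\left(j,Q \right)} = 36$ ($x{\left(j,Q \right)} = \left(-6\right)^{2} = 36$)
$- 375 \sqrt{3 + x{\left(1,-1 \right)}} = - 375 \sqrt{3 + 36} = - 375 \sqrt{39}$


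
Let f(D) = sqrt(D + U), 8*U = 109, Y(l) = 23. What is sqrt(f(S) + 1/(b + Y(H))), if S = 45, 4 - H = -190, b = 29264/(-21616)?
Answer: sqrt(9877161 + 53450721*sqrt(938))/14622 ≈ 2.7754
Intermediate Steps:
b = -1829/1351 (b = 29264*(-1/21616) = -1829/1351 ≈ -1.3538)
H = 194 (H = 4 - 1*(-190) = 4 + 190 = 194)
U = 109/8 (U = (1/8)*109 = 109/8 ≈ 13.625)
f(D) = sqrt(109/8 + D) (f(D) = sqrt(D + 109/8) = sqrt(109/8 + D))
sqrt(f(S) + 1/(b + Y(H))) = sqrt(sqrt(218 + 16*45)/4 + 1/(-1829/1351 + 23)) = sqrt(sqrt(218 + 720)/4 + 1/(29244/1351)) = sqrt(sqrt(938)/4 + 1351/29244) = sqrt(1351/29244 + sqrt(938)/4)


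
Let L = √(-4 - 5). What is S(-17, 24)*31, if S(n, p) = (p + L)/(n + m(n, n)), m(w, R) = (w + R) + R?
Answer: -186/17 - 93*I/68 ≈ -10.941 - 1.3676*I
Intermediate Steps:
m(w, R) = w + 2*R (m(w, R) = (R + w) + R = w + 2*R)
L = 3*I (L = √(-9) = 3*I ≈ 3.0*I)
S(n, p) = (p + 3*I)/(4*n) (S(n, p) = (p + 3*I)/(n + (n + 2*n)) = (p + 3*I)/(n + 3*n) = (p + 3*I)/((4*n)) = (p + 3*I)*(1/(4*n)) = (p + 3*I)/(4*n))
S(-17, 24)*31 = ((¼)*(24 + 3*I)/(-17))*31 = ((¼)*(-1/17)*(24 + 3*I))*31 = (-6/17 - 3*I/68)*31 = -186/17 - 93*I/68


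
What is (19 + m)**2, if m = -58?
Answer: 1521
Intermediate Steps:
(19 + m)**2 = (19 - 58)**2 = (-39)**2 = 1521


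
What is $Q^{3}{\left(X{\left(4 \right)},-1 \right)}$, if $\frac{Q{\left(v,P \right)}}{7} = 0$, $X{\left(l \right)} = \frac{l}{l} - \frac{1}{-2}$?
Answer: $0$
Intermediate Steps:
$X{\left(l \right)} = \frac{3}{2}$ ($X{\left(l \right)} = 1 - - \frac{1}{2} = 1 + \frac{1}{2} = \frac{3}{2}$)
$Q{\left(v,P \right)} = 0$ ($Q{\left(v,P \right)} = 7 \cdot 0 = 0$)
$Q^{3}{\left(X{\left(4 \right)},-1 \right)} = 0^{3} = 0$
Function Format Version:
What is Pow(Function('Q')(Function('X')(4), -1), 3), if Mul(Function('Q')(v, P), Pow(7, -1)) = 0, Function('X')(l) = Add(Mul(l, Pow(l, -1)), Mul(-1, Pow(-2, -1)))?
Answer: 0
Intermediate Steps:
Function('X')(l) = Rational(3, 2) (Function('X')(l) = Add(1, Mul(-1, Rational(-1, 2))) = Add(1, Rational(1, 2)) = Rational(3, 2))
Function('Q')(v, P) = 0 (Function('Q')(v, P) = Mul(7, 0) = 0)
Pow(Function('Q')(Function('X')(4), -1), 3) = Pow(0, 3) = 0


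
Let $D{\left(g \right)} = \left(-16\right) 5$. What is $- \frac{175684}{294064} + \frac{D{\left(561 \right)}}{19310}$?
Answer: $- \frac{85399579}{141959396} \approx -0.60158$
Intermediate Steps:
$D{\left(g \right)} = -80$
$- \frac{175684}{294064} + \frac{D{\left(561 \right)}}{19310} = - \frac{175684}{294064} - \frac{80}{19310} = \left(-175684\right) \frac{1}{294064} - \frac{8}{1931} = - \frac{43921}{73516} - \frac{8}{1931} = - \frac{85399579}{141959396}$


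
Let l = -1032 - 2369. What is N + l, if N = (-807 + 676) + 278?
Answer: -3254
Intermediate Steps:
N = 147 (N = -131 + 278 = 147)
l = -3401
N + l = 147 - 3401 = -3254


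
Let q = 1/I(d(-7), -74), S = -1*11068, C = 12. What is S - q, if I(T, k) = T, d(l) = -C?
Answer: -132815/12 ≈ -11068.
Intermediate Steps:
d(l) = -12 (d(l) = -1*12 = -12)
S = -11068
q = -1/12 (q = 1/(-12) = -1/12 ≈ -0.083333)
S - q = -11068 - 1*(-1/12) = -11068 + 1/12 = -132815/12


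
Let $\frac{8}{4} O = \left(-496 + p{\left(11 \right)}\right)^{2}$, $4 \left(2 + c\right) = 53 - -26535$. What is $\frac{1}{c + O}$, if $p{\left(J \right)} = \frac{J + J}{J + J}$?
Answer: $\frac{2}{258315} \approx 7.7425 \cdot 10^{-6}$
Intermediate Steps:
$p{\left(J \right)} = 1$ ($p{\left(J \right)} = \frac{2 J}{2 J} = 2 J \frac{1}{2 J} = 1$)
$c = 6645$ ($c = -2 + \frac{53 - -26535}{4} = -2 + \frac{53 + 26535}{4} = -2 + \frac{1}{4} \cdot 26588 = -2 + 6647 = 6645$)
$O = \frac{245025}{2}$ ($O = \frac{\left(-496 + 1\right)^{2}}{2} = \frac{\left(-495\right)^{2}}{2} = \frac{1}{2} \cdot 245025 = \frac{245025}{2} \approx 1.2251 \cdot 10^{5}$)
$\frac{1}{c + O} = \frac{1}{6645 + \frac{245025}{2}} = \frac{1}{\frac{258315}{2}} = \frac{2}{258315}$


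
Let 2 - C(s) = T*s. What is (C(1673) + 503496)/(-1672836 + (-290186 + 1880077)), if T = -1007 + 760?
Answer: -916729/82945 ≈ -11.052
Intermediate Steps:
T = -247
C(s) = 2 + 247*s (C(s) = 2 - (-247)*s = 2 + 247*s)
(C(1673) + 503496)/(-1672836 + (-290186 + 1880077)) = ((2 + 247*1673) + 503496)/(-1672836 + (-290186 + 1880077)) = ((2 + 413231) + 503496)/(-1672836 + 1589891) = (413233 + 503496)/(-82945) = 916729*(-1/82945) = -916729/82945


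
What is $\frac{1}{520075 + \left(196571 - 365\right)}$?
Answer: $\frac{1}{716281} \approx 1.3961 \cdot 10^{-6}$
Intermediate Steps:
$\frac{1}{520075 + \left(196571 - 365\right)} = \frac{1}{520075 + 196206} = \frac{1}{716281}$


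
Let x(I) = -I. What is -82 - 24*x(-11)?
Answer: -346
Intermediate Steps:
-82 - 24*x(-11) = -82 - (-24)*(-11) = -82 - 24*11 = -82 - 264 = -346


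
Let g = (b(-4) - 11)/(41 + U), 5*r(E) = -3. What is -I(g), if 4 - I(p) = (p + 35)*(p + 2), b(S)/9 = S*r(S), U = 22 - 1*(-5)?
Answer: 8299149/115600 ≈ 71.792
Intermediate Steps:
r(E) = -3/5 (r(E) = (1/5)*(-3) = -3/5)
U = 27 (U = 22 + 5 = 27)
b(S) = -27*S/5 (b(S) = 9*(S*(-3/5)) = 9*(-3*S/5) = -27*S/5)
g = 53/340 (g = (-27/5*(-4) - 11)/(41 + 27) = (108/5 - 11)/68 = (53/5)*(1/68) = 53/340 ≈ 0.15588)
I(p) = 4 - (2 + p)*(35 + p) (I(p) = 4 - (p + 35)*(p + 2) = 4 - (35 + p)*(2 + p) = 4 - (2 + p)*(35 + p))
-I(g) = -(-66 - (53/340)**2 - 37*53/340) = -(-66 - 1*2809/115600 - 1961/340) = -(-66 - 2809/115600 - 1961/340) = -1*(-8299149/115600) = 8299149/115600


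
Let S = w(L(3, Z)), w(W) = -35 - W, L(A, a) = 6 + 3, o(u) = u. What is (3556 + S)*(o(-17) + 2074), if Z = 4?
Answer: 7224184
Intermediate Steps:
L(A, a) = 9
S = -44 (S = -35 - 1*9 = -35 - 9 = -44)
(3556 + S)*(o(-17) + 2074) = (3556 - 44)*(-17 + 2074) = 3512*2057 = 7224184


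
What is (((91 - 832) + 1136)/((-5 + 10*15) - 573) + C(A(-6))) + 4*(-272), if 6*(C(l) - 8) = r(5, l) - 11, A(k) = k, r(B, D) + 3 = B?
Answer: -463277/428 ≈ -1082.4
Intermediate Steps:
r(B, D) = -3 + B
C(l) = 13/2 (C(l) = 8 + ((-3 + 5) - 11)/6 = 8 + (2 - 11)/6 = 8 + (⅙)*(-9) = 8 - 3/2 = 13/2)
(((91 - 832) + 1136)/((-5 + 10*15) - 573) + C(A(-6))) + 4*(-272) = (((91 - 832) + 1136)/((-5 + 10*15) - 573) + 13/2) + 4*(-272) = ((-741 + 1136)/((-5 + 150) - 573) + 13/2) - 1088 = (395/(145 - 573) + 13/2) - 1088 = (395/(-428) + 13/2) - 1088 = (395*(-1/428) + 13/2) - 1088 = (-395/428 + 13/2) - 1088 = 2387/428 - 1088 = -463277/428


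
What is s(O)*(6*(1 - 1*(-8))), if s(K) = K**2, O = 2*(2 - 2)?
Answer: 0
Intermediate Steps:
O = 0 (O = 2*0 = 0)
s(O)*(6*(1 - 1*(-8))) = 0**2*(6*(1 - 1*(-8))) = 0*(6*(1 + 8)) = 0*(6*9) = 0*54 = 0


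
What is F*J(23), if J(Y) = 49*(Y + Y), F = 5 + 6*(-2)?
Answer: -15778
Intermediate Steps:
F = -7 (F = 5 - 12 = -7)
J(Y) = 98*Y (J(Y) = 49*(2*Y) = 98*Y)
F*J(23) = -686*23 = -7*2254 = -15778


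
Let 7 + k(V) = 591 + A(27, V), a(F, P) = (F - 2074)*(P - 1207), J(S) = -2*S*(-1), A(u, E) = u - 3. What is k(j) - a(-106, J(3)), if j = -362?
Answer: -2617572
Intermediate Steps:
A(u, E) = -3 + u
J(S) = 2*S
a(F, P) = (-2074 + F)*(-1207 + P)
k(V) = 608 (k(V) = -7 + (591 + (-3 + 27)) = -7 + (591 + 24) = -7 + 615 = 608)
k(j) - a(-106, J(3)) = 608 - (2503318 - 4148*3 - 1207*(-106) - 212*3) = 608 - (2503318 - 2074*6 + 127942 - 106*6) = 608 - (2503318 - 12444 + 127942 - 636) = 608 - 1*2618180 = 608 - 2618180 = -2617572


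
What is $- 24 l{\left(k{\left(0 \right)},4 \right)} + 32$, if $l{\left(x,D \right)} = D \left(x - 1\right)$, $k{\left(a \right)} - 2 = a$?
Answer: $-64$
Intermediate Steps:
$k{\left(a \right)} = 2 + a$
$l{\left(x,D \right)} = D \left(-1 + x\right)$
$- 24 l{\left(k{\left(0 \right)},4 \right)} + 32 = - 24 \cdot 4 \left(-1 + \left(2 + 0\right)\right) + 32 = - 24 \cdot 4 \left(-1 + 2\right) + 32 = - 24 \cdot 4 \cdot 1 + 32 = \left(-24\right) 4 + 32 = -96 + 32 = -64$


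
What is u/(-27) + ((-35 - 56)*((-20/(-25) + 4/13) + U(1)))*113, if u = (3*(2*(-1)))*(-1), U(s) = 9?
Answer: -4677193/45 ≈ -1.0394e+5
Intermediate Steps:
u = 6 (u = (3*(-2))*(-1) = -6*(-1) = 6)
u/(-27) + ((-35 - 56)*((-20/(-25) + 4/13) + U(1)))*113 = 6/(-27) + ((-35 - 56)*((-20/(-25) + 4/13) + 9))*113 = 6*(-1/27) - 91*((-20*(-1/25) + 4*(1/13)) + 9)*113 = -2/9 - 91*((4/5 + 4/13) + 9)*113 = -2/9 - 91*(72/65 + 9)*113 = -2/9 - 91*657/65*113 = -2/9 - 4599/5*113 = -2/9 - 519687/5 = -4677193/45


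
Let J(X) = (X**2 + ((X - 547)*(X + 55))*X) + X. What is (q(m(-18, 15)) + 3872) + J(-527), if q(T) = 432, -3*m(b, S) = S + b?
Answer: -266869550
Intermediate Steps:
m(b, S) = -S/3 - b/3 (m(b, S) = -(S + b)/3 = -S/3 - b/3)
J(X) = X + X**2 + X*(-547 + X)*(55 + X) (J(X) = (X**2 + ((-547 + X)*(55 + X))*X) + X = (X**2 + X*(-547 + X)*(55 + X)) + X = X + X**2 + X*(-547 + X)*(55 + X))
(q(m(-18, 15)) + 3872) + J(-527) = (432 + 3872) - 527*(-30084 + (-527)**2 - 491*(-527)) = 4304 - 527*(-30084 + 277729 + 258757) = 4304 - 527*506402 = 4304 - 266873854 = -266869550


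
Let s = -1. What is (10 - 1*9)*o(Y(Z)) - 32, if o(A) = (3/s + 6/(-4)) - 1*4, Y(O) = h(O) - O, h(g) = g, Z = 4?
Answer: -81/2 ≈ -40.500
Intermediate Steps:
Y(O) = 0 (Y(O) = O - O = 0)
o(A) = -17/2 (o(A) = (3/(-1) + 6/(-4)) - 1*4 = (3*(-1) + 6*(-¼)) - 4 = (-3 - 3/2) - 4 = -9/2 - 4 = -17/2)
(10 - 1*9)*o(Y(Z)) - 32 = (10 - 1*9)*(-17/2) - 32 = (10 - 9)*(-17/2) - 32 = 1*(-17/2) - 32 = -17/2 - 32 = -81/2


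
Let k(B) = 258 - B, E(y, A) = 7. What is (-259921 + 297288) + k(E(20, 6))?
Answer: 37618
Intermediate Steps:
(-259921 + 297288) + k(E(20, 6)) = (-259921 + 297288) + (258 - 1*7) = 37367 + (258 - 7) = 37367 + 251 = 37618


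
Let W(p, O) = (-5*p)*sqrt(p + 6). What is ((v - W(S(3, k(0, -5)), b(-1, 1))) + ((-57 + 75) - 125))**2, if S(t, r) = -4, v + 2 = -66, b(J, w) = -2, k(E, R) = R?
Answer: 31425 + 7000*sqrt(2) ≈ 41325.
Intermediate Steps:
v = -68 (v = -2 - 66 = -68)
W(p, O) = -5*p*sqrt(6 + p) (W(p, O) = (-5*p)*sqrt(6 + p) = -5*p*sqrt(6 + p))
((v - W(S(3, k(0, -5)), b(-1, 1))) + ((-57 + 75) - 125))**2 = ((-68 - (-5)*(-4)*sqrt(6 - 4)) + ((-57 + 75) - 125))**2 = ((-68 - (-5)*(-4)*sqrt(2)) + (18 - 125))**2 = ((-68 - 20*sqrt(2)) - 107)**2 = (-175 - 20*sqrt(2))**2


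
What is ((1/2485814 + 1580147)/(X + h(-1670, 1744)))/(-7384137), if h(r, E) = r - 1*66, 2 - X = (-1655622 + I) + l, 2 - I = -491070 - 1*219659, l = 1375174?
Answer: 231055972627/466466318488060518 ≈ 4.9533e-7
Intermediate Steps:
I = 710731 (I = 2 - (-491070 - 1*219659) = 2 - (-491070 - 219659) = 2 - 1*(-710729) = 2 + 710729 = 710731)
X = -430281 (X = 2 - ((-1655622 + 710731) + 1375174) = 2 - (-944891 + 1375174) = 2 - 1*430283 = 2 - 430283 = -430281)
h(r, E) = -66 + r (h(r, E) = r - 66 = -66 + r)
((1/2485814 + 1580147)/(X + h(-1670, 1744)))/(-7384137) = ((1/2485814 + 1580147)/(-430281 + (-66 - 1670)))/(-7384137) = ((1/2485814 + 1580147)/(-430281 - 1736))*(-1/7384137) = ((3927951534659/2485814)/(-432017))*(-1/7384137) = ((3927951534659/2485814)*(-1/432017))*(-1/7384137) = -3927951534659/1073913906838*(-1/7384137) = 231055972627/466466318488060518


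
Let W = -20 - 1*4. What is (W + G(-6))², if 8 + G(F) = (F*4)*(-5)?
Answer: 7744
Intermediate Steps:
G(F) = -8 - 20*F (G(F) = -8 + (F*4)*(-5) = -8 + (4*F)*(-5) = -8 - 20*F)
W = -24 (W = -20 - 4 = -24)
(W + G(-6))² = (-24 + (-8 - 20*(-6)))² = (-24 + (-8 + 120))² = (-24 + 112)² = 88² = 7744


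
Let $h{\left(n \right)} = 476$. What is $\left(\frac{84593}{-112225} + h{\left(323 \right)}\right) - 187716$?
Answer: $- \frac{21013093593}{112225} \approx -1.8724 \cdot 10^{5}$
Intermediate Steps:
$\left(\frac{84593}{-112225} + h{\left(323 \right)}\right) - 187716 = \left(\frac{84593}{-112225} + 476\right) - 187716 = \left(84593 \left(- \frac{1}{112225}\right) + 476\right) - 187716 = \left(- \frac{84593}{112225} + 476\right) - 187716 = \frac{53334507}{112225} - 187716 = - \frac{21013093593}{112225}$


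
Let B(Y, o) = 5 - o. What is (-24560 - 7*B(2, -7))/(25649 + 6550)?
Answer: -24644/32199 ≈ -0.76537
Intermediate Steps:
(-24560 - 7*B(2, -7))/(25649 + 6550) = (-24560 - 7*(5 - 1*(-7)))/(25649 + 6550) = (-24560 - 7*(5 + 7))/32199 = (-24560 - 7*12)*(1/32199) = (-24560 - 84)*(1/32199) = -24644*1/32199 = -24644/32199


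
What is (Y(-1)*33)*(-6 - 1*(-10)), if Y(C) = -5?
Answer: -660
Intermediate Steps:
(Y(-1)*33)*(-6 - 1*(-10)) = (-5*33)*(-6 - 1*(-10)) = -165*(-6 + 10) = -165*4 = -660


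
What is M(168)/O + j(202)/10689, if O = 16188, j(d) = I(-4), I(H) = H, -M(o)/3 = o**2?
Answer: -75426980/14419461 ≈ -5.2309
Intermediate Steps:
M(o) = -3*o**2
j(d) = -4
M(168)/O + j(202)/10689 = -3*168**2/16188 - 4/10689 = -3*28224*(1/16188) - 4*1/10689 = -84672*1/16188 - 4/10689 = -7056/1349 - 4/10689 = -75426980/14419461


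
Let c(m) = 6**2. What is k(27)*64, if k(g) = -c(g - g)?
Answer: -2304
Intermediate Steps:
c(m) = 36
k(g) = -36 (k(g) = -1*36 = -36)
k(27)*64 = -36*64 = -2304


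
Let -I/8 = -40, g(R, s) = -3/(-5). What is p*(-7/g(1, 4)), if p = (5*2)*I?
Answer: -112000/3 ≈ -37333.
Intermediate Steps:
g(R, s) = ⅗ (g(R, s) = -3*(-⅕) = ⅗)
I = 320 (I = -8*(-40) = 320)
p = 3200 (p = (5*2)*320 = 10*320 = 3200)
p*(-7/g(1, 4)) = 3200*(-7/⅗) = 3200*(-7*5/3) = 3200*(-35/3) = -112000/3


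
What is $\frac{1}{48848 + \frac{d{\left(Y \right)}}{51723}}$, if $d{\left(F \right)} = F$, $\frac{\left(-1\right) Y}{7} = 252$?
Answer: $\frac{821}{40104180} \approx 2.0472 \cdot 10^{-5}$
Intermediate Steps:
$Y = -1764$ ($Y = \left(-7\right) 252 = -1764$)
$\frac{1}{48848 + \frac{d{\left(Y \right)}}{51723}} = \frac{1}{48848 - \frac{1764}{51723}} = \frac{1}{48848 - \frac{28}{821}} = \frac{1}{\frac{40104180}{821}} = \frac{821}{40104180}$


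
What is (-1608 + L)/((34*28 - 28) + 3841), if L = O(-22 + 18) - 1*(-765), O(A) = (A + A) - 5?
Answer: -856/4765 ≈ -0.17964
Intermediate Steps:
O(A) = -5 + 2*A (O(A) = 2*A - 5 = -5 + 2*A)
L = 752 (L = (-5 + 2*(-22 + 18)) - 1*(-765) = (-5 + 2*(-4)) + 765 = (-5 - 8) + 765 = -13 + 765 = 752)
(-1608 + L)/((34*28 - 28) + 3841) = (-1608 + 752)/((34*28 - 28) + 3841) = -856/((952 - 28) + 3841) = -856/(924 + 3841) = -856/4765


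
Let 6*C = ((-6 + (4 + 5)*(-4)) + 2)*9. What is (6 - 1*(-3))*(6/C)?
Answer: -9/10 ≈ -0.90000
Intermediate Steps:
C = -60 (C = (((-6 + (4 + 5)*(-4)) + 2)*9)/6 = (((-6 + 9*(-4)) + 2)*9)/6 = (((-6 - 36) + 2)*9)/6 = ((-42 + 2)*9)/6 = (-40*9)/6 = (1/6)*(-360) = -60)
(6 - 1*(-3))*(6/C) = (6 - 1*(-3))*(6/(-60)) = (6 + 3)*(6*(-1/60)) = 9*(-1/10) = -9/10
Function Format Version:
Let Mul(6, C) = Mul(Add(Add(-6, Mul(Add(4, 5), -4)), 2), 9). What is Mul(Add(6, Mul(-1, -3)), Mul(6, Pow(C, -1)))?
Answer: Rational(-9, 10) ≈ -0.90000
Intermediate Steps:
C = -60 (C = Mul(Rational(1, 6), Mul(Add(Add(-6, Mul(Add(4, 5), -4)), 2), 9)) = Mul(Rational(1, 6), Mul(Add(Add(-6, Mul(9, -4)), 2), 9)) = Mul(Rational(1, 6), Mul(Add(Add(-6, -36), 2), 9)) = Mul(Rational(1, 6), Mul(Add(-42, 2), 9)) = Mul(Rational(1, 6), Mul(-40, 9)) = Mul(Rational(1, 6), -360) = -60)
Mul(Add(6, Mul(-1, -3)), Mul(6, Pow(C, -1))) = Mul(Add(6, Mul(-1, -3)), Mul(6, Pow(-60, -1))) = Mul(Add(6, 3), Mul(6, Rational(-1, 60))) = Mul(9, Rational(-1, 10)) = Rational(-9, 10)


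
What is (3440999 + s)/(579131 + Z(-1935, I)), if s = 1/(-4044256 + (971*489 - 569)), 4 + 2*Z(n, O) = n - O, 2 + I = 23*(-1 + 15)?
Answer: 12284387075993/2063468823009 ≈ 5.9533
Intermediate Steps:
I = 320 (I = -2 + 23*(-1 + 15) = -2 + 23*14 = -2 + 322 = 320)
Z(n, O) = -2 + n/2 - O/2 (Z(n, O) = -2 + (n - O)/2 = -2 + (n/2 - O/2) = -2 + n/2 - O/2)
s = -1/3570006 (s = 1/(-4044256 + (474819 - 569)) = 1/(-4044256 + 474250) = 1/(-3570006) = -1/3570006 ≈ -2.8011e-7)
(3440999 + s)/(579131 + Z(-1935, I)) = (3440999 - 1/3570006)/(579131 + (-2 + (½)*(-1935) - ½*320)) = 12284387075993/(3570006*(579131 + (-2 - 1935/2 - 160))) = 12284387075993/(3570006*(579131 - 2259/2)) = 12284387075993/(3570006*(1156003/2)) = (12284387075993/3570006)*(2/1156003) = 12284387075993/2063468823009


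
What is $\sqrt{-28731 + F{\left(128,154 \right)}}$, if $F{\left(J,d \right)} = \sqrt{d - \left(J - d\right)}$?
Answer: $\sqrt{-28731 + 6 \sqrt{5}} \approx 169.46 i$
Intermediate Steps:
$F{\left(J,d \right)} = \sqrt{- J + 2 d}$
$\sqrt{-28731 + F{\left(128,154 \right)}} = \sqrt{-28731 + \sqrt{\left(-1\right) 128 + 2 \cdot 154}} = \sqrt{-28731 + \sqrt{-128 + 308}} = \sqrt{-28731 + \sqrt{180}} = \sqrt{-28731 + 6 \sqrt{5}}$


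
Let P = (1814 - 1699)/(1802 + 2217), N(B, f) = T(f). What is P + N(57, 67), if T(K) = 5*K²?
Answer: 90206570/4019 ≈ 22445.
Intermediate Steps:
N(B, f) = 5*f²
P = 115/4019 ≈ 0.028614
P + N(57, 67) = 115/4019 + 5*67² = 115/4019 + 5*4489 = 115/4019 + 22445 = 90206570/4019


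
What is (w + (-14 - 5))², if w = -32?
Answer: 2601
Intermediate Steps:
(w + (-14 - 5))² = (-32 + (-14 - 5))² = (-32 - 19)² = (-51)² = 2601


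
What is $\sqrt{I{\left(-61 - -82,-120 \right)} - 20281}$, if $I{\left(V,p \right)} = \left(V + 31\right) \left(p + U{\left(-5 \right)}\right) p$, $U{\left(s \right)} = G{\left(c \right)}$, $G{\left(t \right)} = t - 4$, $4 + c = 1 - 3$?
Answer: $\sqrt{790919} \approx 889.34$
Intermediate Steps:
$c = -6$ ($c = -4 + \left(1 - 3\right) = -4 - 2 = -6$)
$G{\left(t \right)} = -4 + t$
$U{\left(s \right)} = -10$ ($U{\left(s \right)} = -4 - 6 = -10$)
$I{\left(V,p \right)} = p \left(-10 + p\right) \left(31 + V\right)$ ($I{\left(V,p \right)} = \left(V + 31\right) \left(p - 10\right) p = \left(31 + V\right) \left(-10 + p\right) p = \left(-10 + p\right) \left(31 + V\right) p = p \left(-10 + p\right) \left(31 + V\right)$)
$\sqrt{I{\left(-61 - -82,-120 \right)} - 20281} = \sqrt{- 120 \left(-310 - 10 \left(-61 - -82\right) + 31 \left(-120\right) + \left(-61 - -82\right) \left(-120\right)\right) - 20281} = \sqrt{- 120 \left(-310 - 10 \left(-61 + 82\right) - 3720 + \left(-61 + 82\right) \left(-120\right)\right) - 20281} = \sqrt{- 120 \left(-310 - 210 - 3720 + 21 \left(-120\right)\right) - 20281} = \sqrt{- 120 \left(-310 - 210 - 3720 - 2520\right) - 20281} = \sqrt{\left(-120\right) \left(-6760\right) - 20281} = \sqrt{811200 - 20281} = \sqrt{790919}$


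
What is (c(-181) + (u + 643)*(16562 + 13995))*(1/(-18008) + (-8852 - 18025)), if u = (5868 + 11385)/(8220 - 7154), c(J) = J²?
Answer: -10409435095363998921/19196528 ≈ -5.4226e+11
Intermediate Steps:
u = 17253/1066 ≈ 16.185
(c(-181) + (u + 643)*(16562 + 13995))*(1/(-18008) + (-8852 - 18025)) = ((-181)² + (17253/1066 + 643)*(16562 + 13995))*(1/(-18008) + (-8852 - 18025)) = (32761 + (702691/1066)*30557)*(-1/18008 - 26877) = (32761 + 21472128887/1066)*(-484001017/18008) = (21507052113/1066)*(-484001017/18008) = -10409435095363998921/19196528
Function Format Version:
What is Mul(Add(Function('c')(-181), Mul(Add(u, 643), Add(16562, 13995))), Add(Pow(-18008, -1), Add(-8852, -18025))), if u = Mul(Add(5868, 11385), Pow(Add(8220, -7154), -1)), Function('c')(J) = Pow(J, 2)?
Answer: Rational(-10409435095363998921, 19196528) ≈ -5.4226e+11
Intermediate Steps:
u = Rational(17253, 1066) (u = Mul(17253, Pow(1066, -1)) = Mul(17253, Rational(1, 1066)) = Rational(17253, 1066) ≈ 16.185)
Mul(Add(Function('c')(-181), Mul(Add(u, 643), Add(16562, 13995))), Add(Pow(-18008, -1), Add(-8852, -18025))) = Mul(Add(Pow(-181, 2), Mul(Add(Rational(17253, 1066), 643), Add(16562, 13995))), Add(Pow(-18008, -1), Add(-8852, -18025))) = Mul(Add(32761, Mul(Rational(702691, 1066), 30557)), Add(Rational(-1, 18008), -26877)) = Mul(Add(32761, Rational(21472128887, 1066)), Rational(-484001017, 18008)) = Mul(Rational(21507052113, 1066), Rational(-484001017, 18008)) = Rational(-10409435095363998921, 19196528)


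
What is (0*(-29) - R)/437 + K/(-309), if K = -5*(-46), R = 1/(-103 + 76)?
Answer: -904487/1215297 ≈ -0.74425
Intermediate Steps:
R = -1/27 (R = 1/(-27) = -1/27 ≈ -0.037037)
K = 230
(0*(-29) - R)/437 + K/(-309) = (0*(-29) - 1*(-1/27))/437 + 230/(-309) = (0 + 1/27)*(1/437) + 230*(-1/309) = (1/27)*(1/437) - 230/309 = 1/11799 - 230/309 = -904487/1215297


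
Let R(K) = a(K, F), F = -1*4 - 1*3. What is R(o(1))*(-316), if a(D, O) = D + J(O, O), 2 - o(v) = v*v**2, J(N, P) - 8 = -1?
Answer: -2528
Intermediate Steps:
F = -7 (F = -4 - 3 = -7)
J(N, P) = 7 (J(N, P) = 8 - 1 = 7)
o(v) = 2 - v**3 (o(v) = 2 - v*v**2 = 2 - v**3)
a(D, O) = 7 + D (a(D, O) = D + 7 = 7 + D)
R(K) = 7 + K
R(o(1))*(-316) = (7 + (2 - 1*1**3))*(-316) = (7 + (2 - 1*1))*(-316) = (7 + (2 - 1))*(-316) = (7 + 1)*(-316) = 8*(-316) = -2528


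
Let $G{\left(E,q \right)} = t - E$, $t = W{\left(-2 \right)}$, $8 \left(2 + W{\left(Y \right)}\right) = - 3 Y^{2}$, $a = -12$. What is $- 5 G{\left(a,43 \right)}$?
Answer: $- \frac{85}{2} \approx -42.5$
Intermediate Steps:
$W{\left(Y \right)} = -2 - \frac{3 Y^{2}}{8}$ ($W{\left(Y \right)} = -2 + \frac{\left(-3\right) Y^{2}}{8} = -2 - \frac{3 Y^{2}}{8}$)
$t = - \frac{7}{2}$ ($t = -2 - \frac{3 \left(-2\right)^{2}}{8} = -2 - \frac{3}{2} = - \frac{7}{2} \approx -3.5$)
$G{\left(E,q \right)} = - \frac{7}{2} - E$
$- 5 G{\left(a,43 \right)} = - 5 \left(- \frac{7}{2} - -12\right) = - 5 \left(- \frac{7}{2} + 12\right) = \left(-5\right) \frac{17}{2} = - \frac{85}{2}$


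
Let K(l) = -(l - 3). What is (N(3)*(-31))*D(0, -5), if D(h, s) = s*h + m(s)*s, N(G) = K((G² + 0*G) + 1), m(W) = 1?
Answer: -1085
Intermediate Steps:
K(l) = 3 - l (K(l) = -(-3 + l) = 3 - l)
N(G) = 2 - G² (N(G) = 3 - ((G² + 0*G) + 1) = 3 - ((G² + 0) + 1) = 3 - (G² + 1) = 3 - (1 + G²) = 3 + (-1 - G²) = 2 - G²)
D(h, s) = s + h*s (D(h, s) = s*h + 1*s = h*s + s = s + h*s)
(N(3)*(-31))*D(0, -5) = ((2 - 1*3²)*(-31))*(-5*(1 + 0)) = ((2 - 1*9)*(-31))*(-5*1) = ((2 - 9)*(-31))*(-5) = -7*(-31)*(-5) = 217*(-5) = -1085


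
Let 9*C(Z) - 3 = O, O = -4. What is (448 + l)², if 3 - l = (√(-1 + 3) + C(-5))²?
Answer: 1322632072/6561 + 145472*√2/729 ≈ 2.0187e+5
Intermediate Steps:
C(Z) = -⅑ (C(Z) = ⅓ + (⅑)*(-4) = ⅓ - 4/9 = -⅑)
l = 3 - (-⅑ + √2)² (l = 3 - (√(-1 + 3) - ⅑)² = 3 - (√2 - ⅑)² = 3 - (-⅑ + √2)² ≈ 1.3019)
(448 + l)² = (448 + (80/81 + 2*√2/9))² = (36368/81 + 2*√2/9)²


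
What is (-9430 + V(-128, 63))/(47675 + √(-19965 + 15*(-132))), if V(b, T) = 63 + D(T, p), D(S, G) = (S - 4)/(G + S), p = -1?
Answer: -5536926825/28184301868 + 116139*I*√21945/28184301868 ≈ -0.19645 + 0.00061043*I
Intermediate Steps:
D(S, G) = (-4 + S)/(G + S)
V(b, T) = 63 + (-4 + T)/(-1 + T)
(-9430 + V(-128, 63))/(47675 + √(-19965 + 15*(-132))) = (-9430 + (-67 + 64*63)/(-1 + 63))/(47675 + √(-19965 + 15*(-132))) = (-9430 + (-67 + 4032)/62)/(47675 + √(-19965 - 1980)) = (-9430 + (1/62)*3965)/(47675 + √(-21945)) = (-9430 + 3965/62)/(47675 + I*√21945) = -580695/(62*(47675 + I*√21945))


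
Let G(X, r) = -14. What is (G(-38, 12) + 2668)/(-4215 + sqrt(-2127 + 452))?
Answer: -1118661/1776790 - 1327*I*sqrt(67)/1776790 ≈ -0.6296 - 0.0061133*I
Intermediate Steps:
(G(-38, 12) + 2668)/(-4215 + sqrt(-2127 + 452)) = (-14 + 2668)/(-4215 + sqrt(-2127 + 452)) = 2654/(-4215 + sqrt(-1675)) = 2654/(-4215 + 5*I*sqrt(67))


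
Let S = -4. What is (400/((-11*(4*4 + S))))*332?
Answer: -33200/33 ≈ -1006.1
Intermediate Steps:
(400/((-11*(4*4 + S))))*332 = (400/((-11*(4*4 - 4))))*332 = (400/((-11*(16 - 4))))*332 = (400/((-11*12)))*332 = (400/(-132))*332 = (400*(-1/132))*332 = -100/33*332 = -33200/33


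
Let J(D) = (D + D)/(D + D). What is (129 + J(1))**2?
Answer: 16900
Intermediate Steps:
J(D) = 1 (J(D) = (2*D)/((2*D)) = (2*D)*(1/(2*D)) = 1)
(129 + J(1))**2 = (129 + 1)**2 = 130**2 = 16900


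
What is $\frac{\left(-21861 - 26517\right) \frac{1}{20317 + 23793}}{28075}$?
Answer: $- \frac{2199}{56290375} \approx -3.9065 \cdot 10^{-5}$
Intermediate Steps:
$\frac{\left(-21861 - 26517\right) \frac{1}{20317 + 23793}}{28075} = - \frac{48378}{44110} \cdot \frac{1}{28075} = \left(-48378\right) \frac{1}{44110} \cdot \frac{1}{28075} = \left(- \frac{2199}{2005}\right) \frac{1}{28075} = - \frac{2199}{56290375}$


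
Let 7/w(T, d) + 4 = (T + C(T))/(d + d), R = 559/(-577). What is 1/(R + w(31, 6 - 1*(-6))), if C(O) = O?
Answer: -9809/57971 ≈ -0.16921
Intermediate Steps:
R = -559/577 (R = 559*(-1/577) = -559/577 ≈ -0.96880)
w(T, d) = 7/(-4 + T/d) (w(T, d) = 7/(-4 + (T + T)/(d + d)) = 7/(-4 + (2*T)/((2*d))) = 7/(-4 + (2*T)*(1/(2*d))) = 7/(-4 + T/d))
1/(R + w(31, 6 - 1*(-6))) = 1/(-559/577 + 7*(6 - 1*(-6))/(31 - 4*(6 - 1*(-6)))) = 1/(-559/577 + 7*(6 + 6)/(31 - 4*(6 + 6))) = 1/(-559/577 + 7*12/(31 - 4*12)) = 1/(-559/577 + 7*12/(31 - 48)) = 1/(-559/577 + 7*12/(-17)) = 1/(-559/577 + 7*12*(-1/17)) = 1/(-559/577 - 84/17) = 1/(-57971/9809) = -9809/57971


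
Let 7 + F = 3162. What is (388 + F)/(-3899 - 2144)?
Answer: -3543/6043 ≈ -0.58630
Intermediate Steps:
F = 3155 (F = -7 + 3162 = 3155)
(388 + F)/(-3899 - 2144) = (388 + 3155)/(-3899 - 2144) = 3543/(-6043) = 3543*(-1/6043) = -3543/6043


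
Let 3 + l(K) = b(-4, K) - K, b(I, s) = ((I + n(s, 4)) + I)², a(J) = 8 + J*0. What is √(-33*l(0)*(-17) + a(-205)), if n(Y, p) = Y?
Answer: √34229 ≈ 185.01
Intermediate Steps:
a(J) = 8 (a(J) = 8 + 0 = 8)
b(I, s) = (s + 2*I)² (b(I, s) = ((I + s) + I)² = (s + 2*I)²)
l(K) = -3 + (-8 + K)² - K (l(K) = -3 + ((K + 2*(-4))² - K) = -3 + ((K - 8)² - K) = -3 + ((-8 + K)² - K) = -3 + (-8 + K)² - K)
√(-33*l(0)*(-17) + a(-205)) = √(-33*(-3 + (-8 + 0)² - 1*0)*(-17) + 8) = √(-33*(-3 + (-8)² + 0)*(-17) + 8) = √(-33*(-3 + 64 + 0)*(-17) + 8) = √(-33*61*(-17) + 8) = √(-2013*(-17) + 8) = √(34221 + 8) = √34229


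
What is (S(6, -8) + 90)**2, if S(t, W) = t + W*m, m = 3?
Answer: 5184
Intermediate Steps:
S(t, W) = t + 3*W (S(t, W) = t + W*3 = t + 3*W)
(S(6, -8) + 90)**2 = ((6 + 3*(-8)) + 90)**2 = ((6 - 24) + 90)**2 = (-18 + 90)**2 = 72**2 = 5184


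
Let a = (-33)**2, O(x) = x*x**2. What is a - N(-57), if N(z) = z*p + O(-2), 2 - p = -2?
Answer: 1325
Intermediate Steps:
p = 4 (p = 2 - 1*(-2) = 2 + 2 = 4)
O(x) = x**3
a = 1089
N(z) = -8 + 4*z (N(z) = z*4 + (-2)**3 = 4*z - 8 = -8 + 4*z)
a - N(-57) = 1089 - (-8 + 4*(-57)) = 1089 - (-8 - 228) = 1089 - 1*(-236) = 1089 + 236 = 1325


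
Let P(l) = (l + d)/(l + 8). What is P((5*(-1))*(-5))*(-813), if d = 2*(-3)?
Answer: -5149/11 ≈ -468.09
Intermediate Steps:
d = -6
P(l) = (-6 + l)/(8 + l) (P(l) = (l - 6)/(l + 8) = (-6 + l)/(8 + l))
P((5*(-1))*(-5))*(-813) = ((-6 + (5*(-1))*(-5))/(8 + (5*(-1))*(-5)))*(-813) = ((-6 - 5*(-5))/(8 - 5*(-5)))*(-813) = ((-6 + 25)/(8 + 25))*(-813) = (19/33)*(-813) = -5149/11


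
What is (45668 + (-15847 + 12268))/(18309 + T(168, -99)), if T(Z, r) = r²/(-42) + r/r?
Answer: 589246/253073 ≈ 2.3284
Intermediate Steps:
T(Z, r) = 1 - r²/42 (T(Z, r) = r²*(-1/42) + 1 = -r²/42 + 1 = 1 - r²/42)
(45668 + (-15847 + 12268))/(18309 + T(168, -99)) = (45668 + (-15847 + 12268))/(18309 + (1 - 1/42*(-99)²)) = (45668 - 3579)/(18309 + (1 - 1/42*9801)) = 42089/(18309 + (1 - 3267/14)) = 42089/(18309 - 3253/14) = 42089/(253073/14) = 42089*(14/253073) = 589246/253073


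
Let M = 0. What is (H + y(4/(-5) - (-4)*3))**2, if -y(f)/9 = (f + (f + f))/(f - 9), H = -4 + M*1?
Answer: 2421136/121 ≈ 20009.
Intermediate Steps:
H = -4 (H = -4 + 0*1 = -4 + 0 = -4)
y(f) = -27*f/(-9 + f) (y(f) = -9*(f + (f + f))/(f - 9) = -9*(f + 2*f)/(-9 + f) = -9*3*f/(-9 + f) = -27*f/(-9 + f))
(H + y(4/(-5) - (-4)*3))**2 = (-4 - 27*(4/(-5) - (-4)*3)/(-9 + (4/(-5) - (-4)*3)))**2 = (-4 - 27*(4*(-1/5) - 1*(-12))/(-9 + (4*(-1/5) - 1*(-12))))**2 = (-4 - 27*(-4/5 + 12)/(-9 + (-4/5 + 12)))**2 = (-4 - 27*56/5/(-9 + 56/5))**2 = (-4 - 27*56/5/11/5)**2 = (-4 - 27*56/5*5/11)**2 = (-4 - 1512/11)**2 = (-1556/11)**2 = 2421136/121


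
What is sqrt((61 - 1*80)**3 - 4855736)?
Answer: I*sqrt(4862595) ≈ 2205.1*I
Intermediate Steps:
sqrt((61 - 1*80)**3 - 4855736) = sqrt((61 - 80)**3 - 4855736) = sqrt((-19)**3 - 4855736) = sqrt(-6859 - 4855736) = sqrt(-4862595) = I*sqrt(4862595)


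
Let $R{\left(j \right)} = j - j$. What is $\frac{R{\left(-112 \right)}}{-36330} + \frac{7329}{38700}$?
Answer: $\frac{2443}{12900} \approx 0.18938$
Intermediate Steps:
$R{\left(j \right)} = 0$
$\frac{R{\left(-112 \right)}}{-36330} + \frac{7329}{38700} = \frac{0}{-36330} + \frac{7329}{38700} = 0 \left(- \frac{1}{36330}\right) + 7329 \cdot \frac{1}{38700} = 0 + \frac{2443}{12900} = \frac{2443}{12900}$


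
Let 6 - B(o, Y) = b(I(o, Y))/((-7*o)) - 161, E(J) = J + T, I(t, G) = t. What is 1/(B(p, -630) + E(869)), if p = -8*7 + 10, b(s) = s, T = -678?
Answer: 7/2507 ≈ 0.0027922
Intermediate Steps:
p = -46 (p = -56 + 10 = -46)
E(J) = -678 + J (E(J) = J - 678 = -678 + J)
B(o, Y) = 1170/7 (B(o, Y) = 6 - (o/((-7*o)) - 161) = 6 - (o*(-1/(7*o)) - 161) = 6 - (-1/7 - 161) = 6 - 1*(-1128/7) = 6 + 1128/7 = 1170/7)
1/(B(p, -630) + E(869)) = 1/(1170/7 + (-678 + 869)) = 1/(1170/7 + 191) = 1/(2507/7) = 7/2507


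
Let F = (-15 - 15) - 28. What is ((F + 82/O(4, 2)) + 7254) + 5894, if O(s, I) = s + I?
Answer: 39311/3 ≈ 13104.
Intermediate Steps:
O(s, I) = I + s
F = -58 (F = -30 - 28 = -58)
((F + 82/O(4, 2)) + 7254) + 5894 = ((-58 + 82/(2 + 4)) + 7254) + 5894 = ((-58 + 82/6) + 7254) + 5894 = ((-58 + 82*(⅙)) + 7254) + 5894 = ((-58 + 41/3) + 7254) + 5894 = (-133/3 + 7254) + 5894 = 21629/3 + 5894 = 39311/3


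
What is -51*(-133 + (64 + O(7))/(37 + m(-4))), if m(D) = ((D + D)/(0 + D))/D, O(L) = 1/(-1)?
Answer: 488733/73 ≈ 6695.0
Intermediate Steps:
O(L) = -1
m(D) = 2/D (m(D) = ((2*D)/D)/D = 2/D)
-51*(-133 + (64 + O(7))/(37 + m(-4))) = -51*(-133 + (64 - 1)/(37 + 2/(-4))) = -51*(-133 + 63/(37 + 2*(-¼))) = -51*(-133 + 63/(37 - ½)) = -51*(-133 + 63/(73/2)) = -51*(-133 + 63*(2/73)) = -51*(-133 + 126/73) = -51*(-9583/73) = 488733/73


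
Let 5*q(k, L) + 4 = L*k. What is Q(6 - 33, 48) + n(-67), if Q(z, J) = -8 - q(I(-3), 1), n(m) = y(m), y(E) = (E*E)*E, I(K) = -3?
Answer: -1503848/5 ≈ -3.0077e+5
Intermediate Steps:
y(E) = E³ (y(E) = E²*E = E³)
q(k, L) = -⅘ + L*k/5 (q(k, L) = -⅘ + (L*k)/5 = -⅘ + L*k/5)
n(m) = m³
Q(z, J) = -33/5 (Q(z, J) = -8 - (-⅘ + (⅕)*1*(-3)) = -8 - (-⅘ - ⅗) = -8 - 1*(-7/5) = -8 + 7/5 = -33/5)
Q(6 - 33, 48) + n(-67) = -33/5 + (-67)³ = -33/5 - 300763 = -1503848/5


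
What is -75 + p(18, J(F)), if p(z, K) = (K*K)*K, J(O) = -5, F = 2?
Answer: -200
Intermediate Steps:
p(z, K) = K**3 (p(z, K) = K**2*K = K**3)
-75 + p(18, J(F)) = -75 + (-5)**3 = -75 - 125 = -200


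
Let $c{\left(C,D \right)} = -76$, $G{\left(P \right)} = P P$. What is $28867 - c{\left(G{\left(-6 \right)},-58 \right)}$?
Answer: $28943$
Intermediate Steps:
$G{\left(P \right)} = P^{2}$
$28867 - c{\left(G{\left(-6 \right)},-58 \right)} = 28867 - -76 = 28867 + 76 = 28943$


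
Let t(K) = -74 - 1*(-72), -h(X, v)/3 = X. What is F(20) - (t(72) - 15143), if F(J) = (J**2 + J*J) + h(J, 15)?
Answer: 15885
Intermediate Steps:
h(X, v) = -3*X
t(K) = -2 (t(K) = -74 + 72 = -2)
F(J) = -3*J + 2*J**2 (F(J) = (J**2 + J*J) - 3*J = (J**2 + J**2) - 3*J = 2*J**2 - 3*J = -3*J + 2*J**2)
F(20) - (t(72) - 15143) = 20*(-3 + 2*20) - (-2 - 15143) = 20*(-3 + 40) - 1*(-15145) = 20*37 + 15145 = 740 + 15145 = 15885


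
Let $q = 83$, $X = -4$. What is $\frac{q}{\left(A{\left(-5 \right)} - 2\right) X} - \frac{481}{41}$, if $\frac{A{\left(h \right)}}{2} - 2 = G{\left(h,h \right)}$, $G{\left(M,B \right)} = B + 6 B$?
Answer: $- \frac{127429}{11152} \approx -11.427$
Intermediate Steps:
$G{\left(M,B \right)} = 7 B$
$A{\left(h \right)} = 4 + 14 h$ ($A{\left(h \right)} = 4 + 2 \cdot 7 h = 4 + 14 h$)
$\frac{q}{\left(A{\left(-5 \right)} - 2\right) X} - \frac{481}{41} = \frac{83}{\left(\left(4 + 14 \left(-5\right)\right) - 2\right) \left(-4\right)} - \frac{481}{41} = \frac{83}{\left(\left(4 - 70\right) - 2\right) \left(-4\right)} - \frac{481}{41} = \frac{83}{\left(-66 - 2\right) \left(-4\right)} - \frac{481}{41} = \frac{83}{\left(-68\right) \left(-4\right)} - \frac{481}{41} = \frac{83}{272} - \frac{481}{41} = - \frac{127429}{11152}$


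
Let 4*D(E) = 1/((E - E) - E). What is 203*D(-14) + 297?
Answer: 2405/8 ≈ 300.63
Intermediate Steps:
D(E) = -1/(4*E) (D(E) = 1/(4*((E - E) - E)) = 1/(4*(0 - E)) = 1/(4*((-E))) = (-1/E)/4 = -1/(4*E))
203*D(-14) + 297 = 203*(-¼/(-14)) + 297 = 203*(-¼*(-1/14)) + 297 = 203*(1/56) + 297 = 29/8 + 297 = 2405/8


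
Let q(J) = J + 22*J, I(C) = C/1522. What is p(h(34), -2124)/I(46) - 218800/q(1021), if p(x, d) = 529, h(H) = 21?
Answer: 410804149/23483 ≈ 17494.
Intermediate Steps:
I(C) = C/1522 (I(C) = C*(1/1522) = C/1522)
q(J) = 23*J
p(h(34), -2124)/I(46) - 218800/q(1021) = 529/(((1/1522)*46)) - 218800/(23*1021) = 529/(23/761) - 218800/23483 = 529*(761/23) - 218800*1/23483 = 17503 - 218800/23483 = 410804149/23483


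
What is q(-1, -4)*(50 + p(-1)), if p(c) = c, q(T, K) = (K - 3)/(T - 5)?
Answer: 343/6 ≈ 57.167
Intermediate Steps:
q(T, K) = (-3 + K)/(-5 + T)
q(-1, -4)*(50 + p(-1)) = ((-3 - 4)/(-5 - 1))*(50 - 1) = (-7/(-6))*49 = -⅙*(-7)*49 = (7/6)*49 = 343/6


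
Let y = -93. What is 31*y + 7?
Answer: -2876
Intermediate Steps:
31*y + 7 = 31*(-93) + 7 = -2883 + 7 = -2876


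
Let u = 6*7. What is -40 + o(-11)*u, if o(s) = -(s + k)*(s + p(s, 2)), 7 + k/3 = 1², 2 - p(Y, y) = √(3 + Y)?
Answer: -11002 - 2436*I*√2 ≈ -11002.0 - 3445.0*I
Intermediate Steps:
p(Y, y) = 2 - √(3 + Y)
u = 42
k = -18 (k = -21 + 3*1² = -21 + 3*1 = -21 + 3 = -18)
o(s) = -(-18 + s)*(2 + s - √(3 + s)) (o(s) = -(s - 18)*(s + (2 - √(3 + s))) = -(-18 + s)*(2 + s - √(3 + s)))
-40 + o(-11)*u = -40 + (36 - 1*(-11)² - 18*√(3 - 11) + 16*(-11) - 11*√(3 - 11))*42 = -40 + (36 - 1*121 - 36*I*√2 - 176 - 22*I*√2)*42 = -40 + (36 - 121 - 36*I*√2 - 176 - 22*I*√2)*42 = -40 + (-261 - 58*I*√2)*42 = -40 + (-10962 - 2436*I*√2) = -11002 - 2436*I*√2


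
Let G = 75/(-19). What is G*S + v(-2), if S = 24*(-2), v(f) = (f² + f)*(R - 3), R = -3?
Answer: 3372/19 ≈ 177.47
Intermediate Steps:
v(f) = -6*f - 6*f² (v(f) = (f² + f)*(-3 - 3) = (f + f²)*(-6) = -6*f - 6*f²)
G = -75/19 (G = 75*(-1/19) = -75/19 ≈ -3.9474)
S = -48
G*S + v(-2) = -75/19*(-48) - 6*(-2)*(1 - 2) = 3600/19 - 6*(-2)*(-1) = 3600/19 - 12 = 3372/19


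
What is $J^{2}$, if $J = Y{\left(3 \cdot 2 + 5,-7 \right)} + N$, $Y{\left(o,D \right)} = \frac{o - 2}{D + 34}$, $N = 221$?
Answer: $\frac{440896}{9} \approx 48988.0$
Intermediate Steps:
$Y{\left(o,D \right)} = \frac{-2 + o}{34 + D}$
$J = \frac{664}{3}$ ($J = \frac{-2 + \left(3 \cdot 2 + 5\right)}{34 - 7} + 221 = \frac{-2 + \left(6 + 5\right)}{27} + 221 = \frac{-2 + 11}{27} + 221 = \frac{1}{27} \cdot 9 + 221 = \frac{1}{3} + 221 = \frac{664}{3} \approx 221.33$)
$J^{2} = \left(\frac{664}{3}\right)^{2} = \frac{440896}{9}$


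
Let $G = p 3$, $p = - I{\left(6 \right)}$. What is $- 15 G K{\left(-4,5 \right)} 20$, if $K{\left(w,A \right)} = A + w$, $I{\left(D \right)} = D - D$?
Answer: $0$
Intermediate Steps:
$I{\left(D \right)} = 0$
$p = 0$ ($p = \left(-1\right) 0 = 0$)
$G = 0$ ($G = 0 \cdot 3 = 0$)
$- 15 G K{\left(-4,5 \right)} 20 = - 15 \cdot 0 \left(5 - 4\right) 20 = - 15 \cdot 0 \cdot 1 \cdot 20 = \left(-15\right) 0 \cdot 20 = 0 \cdot 20 = 0$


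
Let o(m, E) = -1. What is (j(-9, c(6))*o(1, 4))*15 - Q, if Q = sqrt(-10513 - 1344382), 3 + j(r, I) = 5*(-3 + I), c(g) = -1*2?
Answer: 420 - I*sqrt(1354895) ≈ 420.0 - 1164.0*I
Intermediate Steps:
c(g) = -2
j(r, I) = -18 + 5*I (j(r, I) = -3 + 5*(-3 + I) = -3 + (-15 + 5*I) = -18 + 5*I)
Q = I*sqrt(1354895) (Q = sqrt(-1354895) = I*sqrt(1354895) ≈ 1164.0*I)
(j(-9, c(6))*o(1, 4))*15 - Q = ((-18 + 5*(-2))*(-1))*15 - I*sqrt(1354895) = ((-18 - 10)*(-1))*15 - I*sqrt(1354895) = -28*(-1)*15 - I*sqrt(1354895) = 28*15 - I*sqrt(1354895) = 420 - I*sqrt(1354895)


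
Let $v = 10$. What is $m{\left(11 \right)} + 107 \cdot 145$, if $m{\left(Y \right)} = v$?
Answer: $15525$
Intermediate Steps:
$m{\left(Y \right)} = 10$
$m{\left(11 \right)} + 107 \cdot 145 = 10 + 107 \cdot 145 = 10 + 15515 = 15525$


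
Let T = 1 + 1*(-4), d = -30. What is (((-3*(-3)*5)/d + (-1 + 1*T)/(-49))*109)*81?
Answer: -1227231/98 ≈ -12523.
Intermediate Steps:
T = -3 (T = 1 - 4 = -3)
(((-3*(-3)*5)/d + (-1 + 1*T)/(-49))*109)*81 = (((-3*(-3)*5)/(-30) + (-1 + 1*(-3))/(-49))*109)*81 = (((9*5)*(-1/30) + (-1 - 3)*(-1/49))*109)*81 = ((45*(-1/30) - 4*(-1/49))*109)*81 = ((-3/2 + 4/49)*109)*81 = -139/98*109*81 = -15151/98*81 = -1227231/98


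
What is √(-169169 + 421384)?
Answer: √252215 ≈ 502.21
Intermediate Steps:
√(-169169 + 421384) = √252215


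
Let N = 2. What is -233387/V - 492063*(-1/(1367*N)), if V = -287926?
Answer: 35578952849/196797421 ≈ 180.79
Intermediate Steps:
-233387/V - 492063*(-1/(1367*N)) = -233387/(-287926) - 492063/((-1367*2)) = -233387*(-1/287926) - 492063/(-2734) = 233387/287926 - 492063*(-1/2734) = 233387/287926 + 492063/2734 = 35578952849/196797421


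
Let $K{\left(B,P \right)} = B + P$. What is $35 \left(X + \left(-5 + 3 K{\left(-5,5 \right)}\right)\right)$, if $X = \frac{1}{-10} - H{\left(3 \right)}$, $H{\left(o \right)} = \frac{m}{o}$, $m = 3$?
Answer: $- \frac{427}{2} \approx -213.5$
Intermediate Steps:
$H{\left(o \right)} = \frac{3}{o}$
$X = - \frac{11}{10}$ ($X = \frac{1}{-10} - \frac{3}{3} = - \frac{1}{10} - 3 \cdot \frac{1}{3} = - \frac{1}{10} - 1 = - \frac{11}{10} \approx -1.1$)
$35 \left(X + \left(-5 + 3 K{\left(-5,5 \right)}\right)\right) = 35 \left(- \frac{11}{10} - \left(5 - 3 \left(-5 + 5\right)\right)\right) = 35 \left(- \frac{11}{10} + \left(-5 + 3 \cdot 0\right)\right) = 35 \left(- \frac{11}{10} + \left(-5 + 0\right)\right) = 35 \left(- \frac{11}{10} - 5\right) = 35 \left(- \frac{61}{10}\right) = - \frac{427}{2}$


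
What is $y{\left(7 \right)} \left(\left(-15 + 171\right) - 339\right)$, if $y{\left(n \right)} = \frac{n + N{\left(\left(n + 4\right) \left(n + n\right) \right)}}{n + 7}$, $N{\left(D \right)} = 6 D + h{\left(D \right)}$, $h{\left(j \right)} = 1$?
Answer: $- \frac{85278}{7} \approx -12183.0$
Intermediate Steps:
$N{\left(D \right)} = 1 + 6 D$ ($N{\left(D \right)} = 6 D + 1 = 1 + 6 D$)
$y{\left(n \right)} = \frac{1 + n + 12 n \left(4 + n\right)}{7 + n}$ ($y{\left(n \right)} = \frac{n + \left(1 + 6 \left(n + 4\right) \left(n + n\right)\right)}{n + 7} = \frac{n + \left(1 + 6 \left(4 + n\right) 2 n\right)}{7 + n} = \frac{n + \left(1 + 6 \cdot 2 n \left(4 + n\right)\right)}{7 + n} = \frac{n + \left(1 + 12 n \left(4 + n\right)\right)}{7 + n} = \frac{1 + n + 12 n \left(4 + n\right)}{7 + n}$)
$y{\left(7 \right)} \left(\left(-15 + 171\right) - 339\right) = \frac{1 + 7 + 12 \cdot 7 \left(4 + 7\right)}{7 + 7} \left(\left(-15 + 171\right) - 339\right) = \frac{1 + 7 + 12 \cdot 7 \cdot 11}{14} \left(156 - 339\right) = \frac{1 + 7 + 924}{14} \left(-183\right) = \frac{1}{14} \cdot 932 \left(-183\right) = \frac{466}{7} \left(-183\right) = - \frac{85278}{7}$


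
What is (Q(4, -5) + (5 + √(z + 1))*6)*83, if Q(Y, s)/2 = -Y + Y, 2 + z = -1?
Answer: 2490 + 498*I*√2 ≈ 2490.0 + 704.28*I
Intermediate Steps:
z = -3 (z = -2 - 1 = -3)
Q(Y, s) = 0 (Q(Y, s) = 2*(-Y + Y) = 2*0 = 0)
(Q(4, -5) + (5 + √(z + 1))*6)*83 = (0 + (5 + √(-3 + 1))*6)*83 = (0 + (5 + √(-2))*6)*83 = (0 + (5 + I*√2)*6)*83 = (0 + (30 + 6*I*√2))*83 = (30 + 6*I*√2)*83 = 2490 + 498*I*√2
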